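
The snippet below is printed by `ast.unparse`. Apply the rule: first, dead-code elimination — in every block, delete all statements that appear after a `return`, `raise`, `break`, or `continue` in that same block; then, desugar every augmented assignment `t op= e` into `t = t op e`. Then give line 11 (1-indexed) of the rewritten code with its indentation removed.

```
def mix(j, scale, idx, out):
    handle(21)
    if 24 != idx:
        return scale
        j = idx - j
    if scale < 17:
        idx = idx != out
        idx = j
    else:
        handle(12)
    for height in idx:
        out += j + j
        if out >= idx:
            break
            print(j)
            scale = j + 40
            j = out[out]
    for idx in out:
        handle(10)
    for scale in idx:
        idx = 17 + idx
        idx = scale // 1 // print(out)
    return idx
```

out = out + (j + j)

Transformed code:
def mix(j, scale, idx, out):
    handle(21)
    if 24 != idx:
        return scale
    if scale < 17:
        idx = idx != out
        idx = j
    else:
        handle(12)
    for height in idx:
        out = out + (j + j)
        if out >= idx:
            break
    for idx in out:
        handle(10)
    for scale in idx:
        idx = 17 + idx
        idx = scale // 1 // print(out)
    return idx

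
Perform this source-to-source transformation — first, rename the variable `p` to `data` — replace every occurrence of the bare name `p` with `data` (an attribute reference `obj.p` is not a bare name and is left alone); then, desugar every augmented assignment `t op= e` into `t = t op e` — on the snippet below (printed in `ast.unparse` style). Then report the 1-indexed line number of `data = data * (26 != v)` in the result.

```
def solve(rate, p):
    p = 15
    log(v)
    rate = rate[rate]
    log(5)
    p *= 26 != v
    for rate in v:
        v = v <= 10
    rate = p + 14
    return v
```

Transformed code:
def solve(rate, data):
    data = 15
    log(v)
    rate = rate[rate]
    log(5)
    data = data * (26 != v)
    for rate in v:
        v = v <= 10
    rate = data + 14
    return v

6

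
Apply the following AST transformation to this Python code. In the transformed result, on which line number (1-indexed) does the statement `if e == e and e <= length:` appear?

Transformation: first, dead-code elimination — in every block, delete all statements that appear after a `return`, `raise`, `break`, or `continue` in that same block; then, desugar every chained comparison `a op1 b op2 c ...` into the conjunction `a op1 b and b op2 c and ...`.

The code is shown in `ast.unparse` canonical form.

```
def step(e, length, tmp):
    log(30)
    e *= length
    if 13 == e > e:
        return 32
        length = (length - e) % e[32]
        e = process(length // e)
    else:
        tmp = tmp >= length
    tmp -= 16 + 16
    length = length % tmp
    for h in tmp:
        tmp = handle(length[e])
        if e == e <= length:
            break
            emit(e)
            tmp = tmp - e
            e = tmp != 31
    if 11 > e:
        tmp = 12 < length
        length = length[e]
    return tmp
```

12

Transformed code:
def step(e, length, tmp):
    log(30)
    e *= length
    if 13 == e and e > e:
        return 32
    else:
        tmp = tmp >= length
    tmp -= 16 + 16
    length = length % tmp
    for h in tmp:
        tmp = handle(length[e])
        if e == e and e <= length:
            break
    if 11 > e:
        tmp = 12 < length
        length = length[e]
    return tmp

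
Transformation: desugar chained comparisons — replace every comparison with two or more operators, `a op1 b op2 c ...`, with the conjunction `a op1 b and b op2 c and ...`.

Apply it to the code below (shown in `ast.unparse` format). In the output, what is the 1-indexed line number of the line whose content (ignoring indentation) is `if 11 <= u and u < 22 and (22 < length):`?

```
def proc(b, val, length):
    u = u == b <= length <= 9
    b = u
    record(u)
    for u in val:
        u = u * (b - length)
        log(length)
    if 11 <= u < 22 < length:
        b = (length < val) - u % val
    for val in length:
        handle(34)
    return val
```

Transformed code:
def proc(b, val, length):
    u = u == b and b <= length and (length <= 9)
    b = u
    record(u)
    for u in val:
        u = u * (b - length)
        log(length)
    if 11 <= u and u < 22 and (22 < length):
        b = (length < val) - u % val
    for val in length:
        handle(34)
    return val

8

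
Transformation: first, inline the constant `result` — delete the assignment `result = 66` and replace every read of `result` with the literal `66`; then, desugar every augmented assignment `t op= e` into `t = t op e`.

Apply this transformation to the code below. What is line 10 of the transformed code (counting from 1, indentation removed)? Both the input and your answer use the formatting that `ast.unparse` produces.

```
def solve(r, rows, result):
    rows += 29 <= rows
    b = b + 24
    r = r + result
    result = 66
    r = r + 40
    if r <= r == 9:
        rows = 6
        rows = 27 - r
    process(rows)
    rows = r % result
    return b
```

Transformed code:
def solve(r, rows, result):
    rows = rows + (29 <= rows)
    b = b + 24
    r = r + 66
    r = r + 40
    if r <= r == 9:
        rows = 6
        rows = 27 - r
    process(rows)
    rows = r % 66
    return b

rows = r % 66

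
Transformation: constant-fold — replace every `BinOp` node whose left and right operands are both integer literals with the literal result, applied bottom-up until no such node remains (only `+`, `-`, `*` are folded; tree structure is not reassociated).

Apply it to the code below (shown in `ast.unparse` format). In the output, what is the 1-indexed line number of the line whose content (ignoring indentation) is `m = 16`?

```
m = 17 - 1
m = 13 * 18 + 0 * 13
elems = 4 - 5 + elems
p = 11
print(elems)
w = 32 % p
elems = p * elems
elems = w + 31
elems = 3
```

Transformed code:
m = 16
m = 234
elems = -1 + elems
p = 11
print(elems)
w = 32 % p
elems = p * elems
elems = w + 31
elems = 3

1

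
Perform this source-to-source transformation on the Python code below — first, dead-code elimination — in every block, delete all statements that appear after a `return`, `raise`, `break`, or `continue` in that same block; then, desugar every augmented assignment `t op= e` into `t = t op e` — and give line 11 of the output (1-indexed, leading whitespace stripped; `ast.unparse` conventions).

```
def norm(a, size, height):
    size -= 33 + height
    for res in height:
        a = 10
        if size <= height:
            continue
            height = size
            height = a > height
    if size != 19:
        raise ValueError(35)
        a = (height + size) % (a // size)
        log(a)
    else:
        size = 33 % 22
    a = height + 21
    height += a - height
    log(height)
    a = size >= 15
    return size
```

a = height + 21

Transformed code:
def norm(a, size, height):
    size = size - (33 + height)
    for res in height:
        a = 10
        if size <= height:
            continue
    if size != 19:
        raise ValueError(35)
    else:
        size = 33 % 22
    a = height + 21
    height = height + (a - height)
    log(height)
    a = size >= 15
    return size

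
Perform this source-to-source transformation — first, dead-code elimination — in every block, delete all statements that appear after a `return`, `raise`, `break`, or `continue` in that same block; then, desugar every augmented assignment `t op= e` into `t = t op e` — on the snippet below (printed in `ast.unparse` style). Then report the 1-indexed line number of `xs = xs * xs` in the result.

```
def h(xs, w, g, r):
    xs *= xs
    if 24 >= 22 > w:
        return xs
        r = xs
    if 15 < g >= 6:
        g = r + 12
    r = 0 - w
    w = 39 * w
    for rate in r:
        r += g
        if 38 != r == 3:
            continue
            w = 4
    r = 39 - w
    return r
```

2

Transformed code:
def h(xs, w, g, r):
    xs = xs * xs
    if 24 >= 22 > w:
        return xs
    if 15 < g >= 6:
        g = r + 12
    r = 0 - w
    w = 39 * w
    for rate in r:
        r = r + g
        if 38 != r == 3:
            continue
    r = 39 - w
    return r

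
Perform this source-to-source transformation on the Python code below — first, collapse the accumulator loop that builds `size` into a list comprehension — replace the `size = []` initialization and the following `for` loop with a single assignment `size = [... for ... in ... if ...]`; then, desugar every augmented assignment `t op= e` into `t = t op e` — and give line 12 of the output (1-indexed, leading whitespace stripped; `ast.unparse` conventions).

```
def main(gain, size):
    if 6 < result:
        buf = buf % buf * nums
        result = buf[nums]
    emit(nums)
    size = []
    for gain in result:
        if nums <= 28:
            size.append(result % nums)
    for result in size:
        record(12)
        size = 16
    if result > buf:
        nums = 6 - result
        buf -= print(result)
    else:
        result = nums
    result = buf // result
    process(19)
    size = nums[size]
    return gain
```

buf = buf - print(result)

Transformed code:
def main(gain, size):
    if 6 < result:
        buf = buf % buf * nums
        result = buf[nums]
    emit(nums)
    size = [result % nums for gain in result if nums <= 28]
    for result in size:
        record(12)
        size = 16
    if result > buf:
        nums = 6 - result
        buf = buf - print(result)
    else:
        result = nums
    result = buf // result
    process(19)
    size = nums[size]
    return gain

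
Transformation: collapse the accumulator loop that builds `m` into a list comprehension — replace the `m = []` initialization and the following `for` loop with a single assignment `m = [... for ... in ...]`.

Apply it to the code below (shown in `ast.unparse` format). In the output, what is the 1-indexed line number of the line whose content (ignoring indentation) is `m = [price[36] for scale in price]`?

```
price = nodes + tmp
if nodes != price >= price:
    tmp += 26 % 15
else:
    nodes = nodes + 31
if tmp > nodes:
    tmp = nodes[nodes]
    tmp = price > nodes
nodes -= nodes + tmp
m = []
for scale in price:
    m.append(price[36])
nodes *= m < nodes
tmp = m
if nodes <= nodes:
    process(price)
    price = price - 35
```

Transformed code:
price = nodes + tmp
if nodes != price >= price:
    tmp += 26 % 15
else:
    nodes = nodes + 31
if tmp > nodes:
    tmp = nodes[nodes]
    tmp = price > nodes
nodes -= nodes + tmp
m = [price[36] for scale in price]
nodes *= m < nodes
tmp = m
if nodes <= nodes:
    process(price)
    price = price - 35

10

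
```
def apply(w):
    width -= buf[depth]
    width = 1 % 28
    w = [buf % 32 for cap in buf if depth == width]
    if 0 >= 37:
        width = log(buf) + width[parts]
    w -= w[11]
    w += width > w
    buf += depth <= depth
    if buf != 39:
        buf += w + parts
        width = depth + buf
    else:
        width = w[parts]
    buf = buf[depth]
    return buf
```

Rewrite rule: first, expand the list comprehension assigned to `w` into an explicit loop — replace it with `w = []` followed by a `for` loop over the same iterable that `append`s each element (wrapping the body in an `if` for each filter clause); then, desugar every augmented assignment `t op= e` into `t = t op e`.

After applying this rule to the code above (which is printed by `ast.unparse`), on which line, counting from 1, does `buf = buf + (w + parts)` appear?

Transformed code:
def apply(w):
    width = width - buf[depth]
    width = 1 % 28
    w = []
    for cap in buf:
        if depth == width:
            w.append(buf % 32)
    if 0 >= 37:
        width = log(buf) + width[parts]
    w = w - w[11]
    w = w + (width > w)
    buf = buf + (depth <= depth)
    if buf != 39:
        buf = buf + (w + parts)
        width = depth + buf
    else:
        width = w[parts]
    buf = buf[depth]
    return buf

14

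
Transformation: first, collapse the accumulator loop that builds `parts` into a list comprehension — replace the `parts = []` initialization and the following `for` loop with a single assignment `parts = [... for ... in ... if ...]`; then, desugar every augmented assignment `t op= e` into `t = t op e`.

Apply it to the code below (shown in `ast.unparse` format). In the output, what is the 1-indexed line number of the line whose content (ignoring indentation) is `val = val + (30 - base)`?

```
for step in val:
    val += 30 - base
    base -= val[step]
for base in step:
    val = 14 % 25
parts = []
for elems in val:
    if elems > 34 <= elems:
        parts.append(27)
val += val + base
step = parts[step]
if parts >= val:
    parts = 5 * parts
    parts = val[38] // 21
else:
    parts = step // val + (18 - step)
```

Transformed code:
for step in val:
    val = val + (30 - base)
    base = base - val[step]
for base in step:
    val = 14 % 25
parts = [27 for elems in val if elems > 34 <= elems]
val = val + (val + base)
step = parts[step]
if parts >= val:
    parts = 5 * parts
    parts = val[38] // 21
else:
    parts = step // val + (18 - step)

2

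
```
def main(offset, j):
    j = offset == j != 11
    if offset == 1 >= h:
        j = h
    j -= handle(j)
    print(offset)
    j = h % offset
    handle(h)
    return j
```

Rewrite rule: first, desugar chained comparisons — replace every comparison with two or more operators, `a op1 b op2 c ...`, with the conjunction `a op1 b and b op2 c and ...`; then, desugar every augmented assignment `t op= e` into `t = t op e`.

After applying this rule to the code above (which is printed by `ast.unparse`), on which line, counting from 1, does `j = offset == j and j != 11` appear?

2

Transformed code:
def main(offset, j):
    j = offset == j and j != 11
    if offset == 1 and 1 >= h:
        j = h
    j = j - handle(j)
    print(offset)
    j = h % offset
    handle(h)
    return j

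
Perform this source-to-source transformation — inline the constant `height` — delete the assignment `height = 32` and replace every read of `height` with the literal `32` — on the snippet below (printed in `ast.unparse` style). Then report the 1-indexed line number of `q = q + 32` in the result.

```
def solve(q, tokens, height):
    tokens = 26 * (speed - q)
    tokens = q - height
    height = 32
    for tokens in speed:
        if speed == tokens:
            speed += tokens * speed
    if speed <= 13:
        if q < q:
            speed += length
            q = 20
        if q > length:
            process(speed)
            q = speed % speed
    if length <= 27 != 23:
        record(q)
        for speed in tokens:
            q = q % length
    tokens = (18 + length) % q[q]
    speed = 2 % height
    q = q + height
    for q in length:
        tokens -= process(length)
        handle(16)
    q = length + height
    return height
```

Transformed code:
def solve(q, tokens, height):
    tokens = 26 * (speed - q)
    tokens = q - 32
    for tokens in speed:
        if speed == tokens:
            speed += tokens * speed
    if speed <= 13:
        if q < q:
            speed += length
            q = 20
        if q > length:
            process(speed)
            q = speed % speed
    if length <= 27 != 23:
        record(q)
        for speed in tokens:
            q = q % length
    tokens = (18 + length) % q[q]
    speed = 2 % 32
    q = q + 32
    for q in length:
        tokens -= process(length)
        handle(16)
    q = length + 32
    return 32

20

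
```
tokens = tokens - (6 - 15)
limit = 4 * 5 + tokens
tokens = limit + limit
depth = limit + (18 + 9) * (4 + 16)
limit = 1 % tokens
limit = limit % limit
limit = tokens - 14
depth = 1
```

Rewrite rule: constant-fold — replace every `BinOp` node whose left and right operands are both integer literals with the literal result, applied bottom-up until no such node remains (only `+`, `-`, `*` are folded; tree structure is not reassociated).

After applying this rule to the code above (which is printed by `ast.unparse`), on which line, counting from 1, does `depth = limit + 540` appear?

Transformed code:
tokens = tokens - -9
limit = 20 + tokens
tokens = limit + limit
depth = limit + 540
limit = 1 % tokens
limit = limit % limit
limit = tokens - 14
depth = 1

4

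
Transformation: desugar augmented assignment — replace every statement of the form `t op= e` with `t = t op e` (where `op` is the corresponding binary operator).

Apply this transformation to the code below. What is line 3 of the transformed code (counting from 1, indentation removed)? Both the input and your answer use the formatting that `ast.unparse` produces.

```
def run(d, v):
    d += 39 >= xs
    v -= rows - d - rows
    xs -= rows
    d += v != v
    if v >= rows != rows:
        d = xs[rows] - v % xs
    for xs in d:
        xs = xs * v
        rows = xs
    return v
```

v = v - (rows - d - rows)

Transformed code:
def run(d, v):
    d = d + (39 >= xs)
    v = v - (rows - d - rows)
    xs = xs - rows
    d = d + (v != v)
    if v >= rows != rows:
        d = xs[rows] - v % xs
    for xs in d:
        xs = xs * v
        rows = xs
    return v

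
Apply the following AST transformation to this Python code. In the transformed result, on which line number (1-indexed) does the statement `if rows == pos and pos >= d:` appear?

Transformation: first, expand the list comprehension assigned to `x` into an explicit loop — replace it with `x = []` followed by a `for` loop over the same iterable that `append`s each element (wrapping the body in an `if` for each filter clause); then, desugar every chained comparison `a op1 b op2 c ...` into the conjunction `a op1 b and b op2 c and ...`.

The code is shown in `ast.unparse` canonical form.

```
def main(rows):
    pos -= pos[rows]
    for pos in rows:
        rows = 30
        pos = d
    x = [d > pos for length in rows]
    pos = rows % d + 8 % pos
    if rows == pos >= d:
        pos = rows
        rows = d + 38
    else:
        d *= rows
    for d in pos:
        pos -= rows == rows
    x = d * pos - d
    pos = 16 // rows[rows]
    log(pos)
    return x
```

10

Transformed code:
def main(rows):
    pos -= pos[rows]
    for pos in rows:
        rows = 30
        pos = d
    x = []
    for length in rows:
        x.append(d > pos)
    pos = rows % d + 8 % pos
    if rows == pos and pos >= d:
        pos = rows
        rows = d + 38
    else:
        d *= rows
    for d in pos:
        pos -= rows == rows
    x = d * pos - d
    pos = 16 // rows[rows]
    log(pos)
    return x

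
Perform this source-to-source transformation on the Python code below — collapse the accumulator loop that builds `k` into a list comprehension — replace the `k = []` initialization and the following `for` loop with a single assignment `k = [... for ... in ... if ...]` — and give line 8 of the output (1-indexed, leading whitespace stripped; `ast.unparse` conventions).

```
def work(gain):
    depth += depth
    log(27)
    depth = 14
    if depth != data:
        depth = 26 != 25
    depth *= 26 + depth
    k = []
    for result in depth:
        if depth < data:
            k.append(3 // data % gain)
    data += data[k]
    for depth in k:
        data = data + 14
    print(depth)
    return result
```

Transformed code:
def work(gain):
    depth += depth
    log(27)
    depth = 14
    if depth != data:
        depth = 26 != 25
    depth *= 26 + depth
    k = [3 // data % gain for result in depth if depth < data]
    data += data[k]
    for depth in k:
        data = data + 14
    print(depth)
    return result

k = [3 // data % gain for result in depth if depth < data]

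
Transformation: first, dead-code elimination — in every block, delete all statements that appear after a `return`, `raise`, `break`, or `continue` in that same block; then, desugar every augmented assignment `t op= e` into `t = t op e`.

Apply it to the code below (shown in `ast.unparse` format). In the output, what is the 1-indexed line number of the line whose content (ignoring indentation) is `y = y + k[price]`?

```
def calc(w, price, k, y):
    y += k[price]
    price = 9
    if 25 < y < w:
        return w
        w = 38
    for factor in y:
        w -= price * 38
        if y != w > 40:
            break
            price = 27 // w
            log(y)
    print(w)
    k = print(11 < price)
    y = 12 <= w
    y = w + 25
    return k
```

Transformed code:
def calc(w, price, k, y):
    y = y + k[price]
    price = 9
    if 25 < y < w:
        return w
    for factor in y:
        w = w - price * 38
        if y != w > 40:
            break
    print(w)
    k = print(11 < price)
    y = 12 <= w
    y = w + 25
    return k

2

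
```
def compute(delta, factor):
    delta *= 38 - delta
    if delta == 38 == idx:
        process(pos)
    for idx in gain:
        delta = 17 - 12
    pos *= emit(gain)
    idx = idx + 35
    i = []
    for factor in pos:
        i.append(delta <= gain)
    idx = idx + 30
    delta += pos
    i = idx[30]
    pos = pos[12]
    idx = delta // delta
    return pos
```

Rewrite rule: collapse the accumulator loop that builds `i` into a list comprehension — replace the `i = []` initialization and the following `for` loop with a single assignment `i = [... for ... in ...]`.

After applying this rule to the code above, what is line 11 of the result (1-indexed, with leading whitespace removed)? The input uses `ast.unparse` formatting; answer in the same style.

Transformed code:
def compute(delta, factor):
    delta *= 38 - delta
    if delta == 38 == idx:
        process(pos)
    for idx in gain:
        delta = 17 - 12
    pos *= emit(gain)
    idx = idx + 35
    i = [delta <= gain for factor in pos]
    idx = idx + 30
    delta += pos
    i = idx[30]
    pos = pos[12]
    idx = delta // delta
    return pos

delta += pos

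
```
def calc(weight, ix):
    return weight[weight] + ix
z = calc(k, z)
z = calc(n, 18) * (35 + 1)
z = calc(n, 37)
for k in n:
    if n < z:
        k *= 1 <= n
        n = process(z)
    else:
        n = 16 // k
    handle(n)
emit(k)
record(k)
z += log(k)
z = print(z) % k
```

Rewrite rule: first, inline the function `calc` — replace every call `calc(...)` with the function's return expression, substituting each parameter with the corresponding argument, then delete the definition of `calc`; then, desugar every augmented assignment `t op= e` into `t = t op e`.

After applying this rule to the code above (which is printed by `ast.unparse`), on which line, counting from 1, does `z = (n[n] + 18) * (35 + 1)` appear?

Transformed code:
z = k[k] + z
z = (n[n] + 18) * (35 + 1)
z = n[n] + 37
for k in n:
    if n < z:
        k = k * (1 <= n)
        n = process(z)
    else:
        n = 16 // k
    handle(n)
emit(k)
record(k)
z = z + log(k)
z = print(z) % k

2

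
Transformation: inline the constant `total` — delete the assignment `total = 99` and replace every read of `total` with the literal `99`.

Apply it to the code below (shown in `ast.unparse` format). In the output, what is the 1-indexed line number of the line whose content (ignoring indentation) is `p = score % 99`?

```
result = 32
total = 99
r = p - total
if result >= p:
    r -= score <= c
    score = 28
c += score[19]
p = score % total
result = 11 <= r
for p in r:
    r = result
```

7

Transformed code:
result = 32
r = p - 99
if result >= p:
    r -= score <= c
    score = 28
c += score[19]
p = score % 99
result = 11 <= r
for p in r:
    r = result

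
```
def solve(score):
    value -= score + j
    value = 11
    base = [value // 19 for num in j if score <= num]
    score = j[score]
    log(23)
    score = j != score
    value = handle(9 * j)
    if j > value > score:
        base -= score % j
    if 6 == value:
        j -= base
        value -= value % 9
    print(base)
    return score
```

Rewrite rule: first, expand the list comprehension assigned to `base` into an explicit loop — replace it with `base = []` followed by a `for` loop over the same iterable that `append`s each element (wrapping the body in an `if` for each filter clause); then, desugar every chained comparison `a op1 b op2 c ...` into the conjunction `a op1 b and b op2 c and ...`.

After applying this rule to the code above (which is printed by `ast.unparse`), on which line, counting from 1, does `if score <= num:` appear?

6

Transformed code:
def solve(score):
    value -= score + j
    value = 11
    base = []
    for num in j:
        if score <= num:
            base.append(value // 19)
    score = j[score]
    log(23)
    score = j != score
    value = handle(9 * j)
    if j > value and value > score:
        base -= score % j
    if 6 == value:
        j -= base
        value -= value % 9
    print(base)
    return score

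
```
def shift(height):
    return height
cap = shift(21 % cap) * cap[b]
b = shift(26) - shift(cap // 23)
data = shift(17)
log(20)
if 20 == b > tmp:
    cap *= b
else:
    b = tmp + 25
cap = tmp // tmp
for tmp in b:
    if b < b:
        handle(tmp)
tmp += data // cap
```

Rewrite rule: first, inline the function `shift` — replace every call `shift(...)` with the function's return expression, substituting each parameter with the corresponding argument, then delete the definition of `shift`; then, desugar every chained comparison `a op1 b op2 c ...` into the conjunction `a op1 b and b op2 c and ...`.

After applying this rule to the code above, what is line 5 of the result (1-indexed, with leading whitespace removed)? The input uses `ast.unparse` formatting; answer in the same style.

if 20 == b and b > tmp:

Transformed code:
cap = 21 % cap * cap[b]
b = 26 - cap // 23
data = 17
log(20)
if 20 == b and b > tmp:
    cap *= b
else:
    b = tmp + 25
cap = tmp // tmp
for tmp in b:
    if b < b:
        handle(tmp)
tmp += data // cap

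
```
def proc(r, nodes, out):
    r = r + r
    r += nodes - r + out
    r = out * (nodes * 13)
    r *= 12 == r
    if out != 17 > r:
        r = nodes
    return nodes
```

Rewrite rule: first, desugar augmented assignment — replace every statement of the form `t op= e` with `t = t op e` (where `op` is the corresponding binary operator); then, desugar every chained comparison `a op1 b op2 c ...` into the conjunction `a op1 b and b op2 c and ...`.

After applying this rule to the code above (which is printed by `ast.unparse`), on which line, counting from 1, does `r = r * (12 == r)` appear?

5

Transformed code:
def proc(r, nodes, out):
    r = r + r
    r = r + (nodes - r + out)
    r = out * (nodes * 13)
    r = r * (12 == r)
    if out != 17 and 17 > r:
        r = nodes
    return nodes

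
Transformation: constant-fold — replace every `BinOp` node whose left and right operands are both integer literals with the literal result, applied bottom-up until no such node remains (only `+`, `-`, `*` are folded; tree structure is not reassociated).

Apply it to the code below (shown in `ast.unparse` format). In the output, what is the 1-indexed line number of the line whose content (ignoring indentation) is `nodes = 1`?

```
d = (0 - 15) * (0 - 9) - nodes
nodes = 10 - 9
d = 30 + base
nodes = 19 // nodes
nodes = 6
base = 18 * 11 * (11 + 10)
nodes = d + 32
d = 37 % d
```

2

Transformed code:
d = 135 - nodes
nodes = 1
d = 30 + base
nodes = 19 // nodes
nodes = 6
base = 4158
nodes = d + 32
d = 37 % d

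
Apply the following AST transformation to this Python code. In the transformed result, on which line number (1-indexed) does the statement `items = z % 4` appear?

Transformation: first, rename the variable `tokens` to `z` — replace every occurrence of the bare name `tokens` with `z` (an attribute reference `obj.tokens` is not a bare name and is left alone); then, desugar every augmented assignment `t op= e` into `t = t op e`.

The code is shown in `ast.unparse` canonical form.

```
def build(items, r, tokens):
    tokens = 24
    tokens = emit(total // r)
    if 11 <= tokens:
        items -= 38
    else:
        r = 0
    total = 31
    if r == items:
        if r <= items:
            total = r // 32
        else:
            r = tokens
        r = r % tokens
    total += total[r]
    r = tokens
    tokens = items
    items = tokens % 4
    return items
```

Transformed code:
def build(items, r, z):
    z = 24
    z = emit(total // r)
    if 11 <= z:
        items = items - 38
    else:
        r = 0
    total = 31
    if r == items:
        if r <= items:
            total = r // 32
        else:
            r = z
        r = r % z
    total = total + total[r]
    r = z
    z = items
    items = z % 4
    return items

18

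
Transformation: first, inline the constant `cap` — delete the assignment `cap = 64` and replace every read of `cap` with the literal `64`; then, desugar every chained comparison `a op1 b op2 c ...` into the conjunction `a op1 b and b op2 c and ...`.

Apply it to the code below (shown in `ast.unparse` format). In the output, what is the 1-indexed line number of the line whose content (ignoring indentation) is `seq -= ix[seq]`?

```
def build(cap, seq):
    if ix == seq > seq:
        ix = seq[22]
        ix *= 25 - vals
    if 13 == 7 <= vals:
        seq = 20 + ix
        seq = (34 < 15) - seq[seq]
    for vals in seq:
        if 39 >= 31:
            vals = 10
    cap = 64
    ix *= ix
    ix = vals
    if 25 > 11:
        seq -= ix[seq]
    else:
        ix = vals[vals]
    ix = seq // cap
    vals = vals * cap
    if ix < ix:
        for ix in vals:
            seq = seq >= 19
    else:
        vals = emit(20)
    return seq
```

14

Transformed code:
def build(cap, seq):
    if ix == seq and seq > seq:
        ix = seq[22]
        ix *= 25 - vals
    if 13 == 7 and 7 <= vals:
        seq = 20 + ix
        seq = (34 < 15) - seq[seq]
    for vals in seq:
        if 39 >= 31:
            vals = 10
    ix *= ix
    ix = vals
    if 25 > 11:
        seq -= ix[seq]
    else:
        ix = vals[vals]
    ix = seq // 64
    vals = vals * 64
    if ix < ix:
        for ix in vals:
            seq = seq >= 19
    else:
        vals = emit(20)
    return seq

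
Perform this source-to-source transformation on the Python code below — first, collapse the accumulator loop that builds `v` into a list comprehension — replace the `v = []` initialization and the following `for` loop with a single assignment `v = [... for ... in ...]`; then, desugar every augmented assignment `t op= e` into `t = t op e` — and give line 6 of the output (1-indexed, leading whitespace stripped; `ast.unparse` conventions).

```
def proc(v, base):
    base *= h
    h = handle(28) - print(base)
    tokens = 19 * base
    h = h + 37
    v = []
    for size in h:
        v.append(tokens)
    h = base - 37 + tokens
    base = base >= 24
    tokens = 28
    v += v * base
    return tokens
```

Transformed code:
def proc(v, base):
    base = base * h
    h = handle(28) - print(base)
    tokens = 19 * base
    h = h + 37
    v = [tokens for size in h]
    h = base - 37 + tokens
    base = base >= 24
    tokens = 28
    v = v + v * base
    return tokens

v = [tokens for size in h]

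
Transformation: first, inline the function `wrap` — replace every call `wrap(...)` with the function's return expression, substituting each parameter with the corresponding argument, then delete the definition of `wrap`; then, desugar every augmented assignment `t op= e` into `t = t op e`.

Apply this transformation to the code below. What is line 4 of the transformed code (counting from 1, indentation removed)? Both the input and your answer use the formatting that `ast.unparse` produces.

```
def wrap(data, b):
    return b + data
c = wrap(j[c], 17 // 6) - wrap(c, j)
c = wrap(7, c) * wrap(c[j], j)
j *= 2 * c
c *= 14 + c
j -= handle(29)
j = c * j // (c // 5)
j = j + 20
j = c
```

Transformed code:
c = 17 // 6 + j[c] - (j + c)
c = (c + 7) * (j + c[j])
j = j * (2 * c)
c = c * (14 + c)
j = j - handle(29)
j = c * j // (c // 5)
j = j + 20
j = c

c = c * (14 + c)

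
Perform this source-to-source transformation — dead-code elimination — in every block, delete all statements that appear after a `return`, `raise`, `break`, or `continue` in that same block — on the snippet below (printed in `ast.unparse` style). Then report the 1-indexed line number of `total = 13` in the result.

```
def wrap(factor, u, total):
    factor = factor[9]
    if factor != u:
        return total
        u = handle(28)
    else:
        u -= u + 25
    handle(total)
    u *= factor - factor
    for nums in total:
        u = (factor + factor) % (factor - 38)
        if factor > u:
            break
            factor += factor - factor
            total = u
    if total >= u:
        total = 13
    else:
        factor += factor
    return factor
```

14

Transformed code:
def wrap(factor, u, total):
    factor = factor[9]
    if factor != u:
        return total
    else:
        u -= u + 25
    handle(total)
    u *= factor - factor
    for nums in total:
        u = (factor + factor) % (factor - 38)
        if factor > u:
            break
    if total >= u:
        total = 13
    else:
        factor += factor
    return factor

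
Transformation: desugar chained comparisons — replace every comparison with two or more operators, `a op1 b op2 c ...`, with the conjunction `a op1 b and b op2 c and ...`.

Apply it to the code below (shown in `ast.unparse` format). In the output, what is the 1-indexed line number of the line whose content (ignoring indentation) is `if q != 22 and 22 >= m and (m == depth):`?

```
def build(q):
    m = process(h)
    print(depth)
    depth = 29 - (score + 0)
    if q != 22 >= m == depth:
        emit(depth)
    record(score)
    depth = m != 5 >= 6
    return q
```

Transformed code:
def build(q):
    m = process(h)
    print(depth)
    depth = 29 - (score + 0)
    if q != 22 and 22 >= m and (m == depth):
        emit(depth)
    record(score)
    depth = m != 5 and 5 >= 6
    return q

5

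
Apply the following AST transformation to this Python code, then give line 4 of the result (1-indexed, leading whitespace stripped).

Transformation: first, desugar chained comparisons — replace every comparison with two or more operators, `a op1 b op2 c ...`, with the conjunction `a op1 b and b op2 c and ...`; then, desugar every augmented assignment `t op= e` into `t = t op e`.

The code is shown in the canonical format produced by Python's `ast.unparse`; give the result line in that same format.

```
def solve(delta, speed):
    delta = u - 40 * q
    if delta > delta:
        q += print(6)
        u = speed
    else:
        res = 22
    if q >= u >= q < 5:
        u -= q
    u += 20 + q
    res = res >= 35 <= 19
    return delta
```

Transformed code:
def solve(delta, speed):
    delta = u - 40 * q
    if delta > delta:
        q = q + print(6)
        u = speed
    else:
        res = 22
    if q >= u and u >= q and (q < 5):
        u = u - q
    u = u + (20 + q)
    res = res >= 35 and 35 <= 19
    return delta

q = q + print(6)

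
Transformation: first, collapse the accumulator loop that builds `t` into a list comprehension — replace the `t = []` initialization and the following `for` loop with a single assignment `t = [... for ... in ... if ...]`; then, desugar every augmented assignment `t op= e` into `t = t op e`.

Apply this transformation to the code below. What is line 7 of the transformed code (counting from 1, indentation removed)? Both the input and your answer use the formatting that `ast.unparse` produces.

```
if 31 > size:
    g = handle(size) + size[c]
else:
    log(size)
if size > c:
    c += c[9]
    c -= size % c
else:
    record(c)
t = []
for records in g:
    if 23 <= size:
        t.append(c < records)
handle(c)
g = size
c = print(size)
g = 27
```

Transformed code:
if 31 > size:
    g = handle(size) + size[c]
else:
    log(size)
if size > c:
    c = c + c[9]
    c = c - size % c
else:
    record(c)
t = [c < records for records in g if 23 <= size]
handle(c)
g = size
c = print(size)
g = 27

c = c - size % c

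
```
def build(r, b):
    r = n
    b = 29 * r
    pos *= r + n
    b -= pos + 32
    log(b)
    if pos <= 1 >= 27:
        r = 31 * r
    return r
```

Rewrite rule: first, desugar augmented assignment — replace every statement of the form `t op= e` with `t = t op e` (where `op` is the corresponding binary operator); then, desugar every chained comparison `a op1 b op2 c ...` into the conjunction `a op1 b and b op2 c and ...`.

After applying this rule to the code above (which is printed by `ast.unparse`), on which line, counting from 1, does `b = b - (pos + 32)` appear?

5

Transformed code:
def build(r, b):
    r = n
    b = 29 * r
    pos = pos * (r + n)
    b = b - (pos + 32)
    log(b)
    if pos <= 1 and 1 >= 27:
        r = 31 * r
    return r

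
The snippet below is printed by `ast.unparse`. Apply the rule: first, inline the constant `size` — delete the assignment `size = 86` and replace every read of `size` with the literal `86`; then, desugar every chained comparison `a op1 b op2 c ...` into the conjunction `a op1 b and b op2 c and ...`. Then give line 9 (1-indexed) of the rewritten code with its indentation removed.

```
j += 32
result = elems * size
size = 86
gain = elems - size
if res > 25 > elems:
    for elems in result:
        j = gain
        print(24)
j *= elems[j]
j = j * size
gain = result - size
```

j = j * 86

Transformed code:
j += 32
result = elems * 86
gain = elems - 86
if res > 25 and 25 > elems:
    for elems in result:
        j = gain
        print(24)
j *= elems[j]
j = j * 86
gain = result - 86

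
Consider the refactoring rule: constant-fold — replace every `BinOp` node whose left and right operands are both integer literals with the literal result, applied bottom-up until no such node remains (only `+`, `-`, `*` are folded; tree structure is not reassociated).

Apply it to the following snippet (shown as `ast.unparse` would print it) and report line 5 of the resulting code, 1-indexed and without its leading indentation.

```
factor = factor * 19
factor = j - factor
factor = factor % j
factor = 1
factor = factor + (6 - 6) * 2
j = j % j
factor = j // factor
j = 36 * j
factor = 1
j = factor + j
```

Transformed code:
factor = factor * 19
factor = j - factor
factor = factor % j
factor = 1
factor = factor + 0
j = j % j
factor = j // factor
j = 36 * j
factor = 1
j = factor + j

factor = factor + 0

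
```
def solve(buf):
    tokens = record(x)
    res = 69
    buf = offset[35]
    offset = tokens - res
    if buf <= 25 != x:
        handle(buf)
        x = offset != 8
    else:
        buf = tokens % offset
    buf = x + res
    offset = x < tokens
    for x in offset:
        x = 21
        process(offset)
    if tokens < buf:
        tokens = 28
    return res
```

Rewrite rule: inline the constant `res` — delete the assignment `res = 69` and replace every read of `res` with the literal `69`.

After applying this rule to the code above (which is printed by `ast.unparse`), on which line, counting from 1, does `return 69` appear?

Transformed code:
def solve(buf):
    tokens = record(x)
    buf = offset[35]
    offset = tokens - 69
    if buf <= 25 != x:
        handle(buf)
        x = offset != 8
    else:
        buf = tokens % offset
    buf = x + 69
    offset = x < tokens
    for x in offset:
        x = 21
        process(offset)
    if tokens < buf:
        tokens = 28
    return 69

17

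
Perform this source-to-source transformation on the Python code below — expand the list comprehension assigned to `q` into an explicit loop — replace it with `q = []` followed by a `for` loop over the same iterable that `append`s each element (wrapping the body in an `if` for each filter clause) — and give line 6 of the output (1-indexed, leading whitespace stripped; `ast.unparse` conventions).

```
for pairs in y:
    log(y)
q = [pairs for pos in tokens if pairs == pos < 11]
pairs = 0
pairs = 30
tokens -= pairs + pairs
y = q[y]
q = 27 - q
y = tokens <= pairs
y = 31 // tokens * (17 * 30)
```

q.append(pairs)

Transformed code:
for pairs in y:
    log(y)
q = []
for pos in tokens:
    if pairs == pos < 11:
        q.append(pairs)
pairs = 0
pairs = 30
tokens -= pairs + pairs
y = q[y]
q = 27 - q
y = tokens <= pairs
y = 31 // tokens * (17 * 30)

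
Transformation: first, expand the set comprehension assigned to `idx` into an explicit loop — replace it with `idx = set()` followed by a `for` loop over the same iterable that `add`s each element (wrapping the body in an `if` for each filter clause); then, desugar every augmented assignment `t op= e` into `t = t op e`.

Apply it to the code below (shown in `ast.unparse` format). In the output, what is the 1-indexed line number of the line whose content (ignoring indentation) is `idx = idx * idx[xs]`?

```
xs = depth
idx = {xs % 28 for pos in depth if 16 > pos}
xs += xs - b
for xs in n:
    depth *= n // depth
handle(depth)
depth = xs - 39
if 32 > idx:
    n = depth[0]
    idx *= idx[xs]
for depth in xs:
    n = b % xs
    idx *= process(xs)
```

13

Transformed code:
xs = depth
idx = set()
for pos in depth:
    if 16 > pos:
        idx.add(xs % 28)
xs = xs + (xs - b)
for xs in n:
    depth = depth * (n // depth)
handle(depth)
depth = xs - 39
if 32 > idx:
    n = depth[0]
    idx = idx * idx[xs]
for depth in xs:
    n = b % xs
    idx = idx * process(xs)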